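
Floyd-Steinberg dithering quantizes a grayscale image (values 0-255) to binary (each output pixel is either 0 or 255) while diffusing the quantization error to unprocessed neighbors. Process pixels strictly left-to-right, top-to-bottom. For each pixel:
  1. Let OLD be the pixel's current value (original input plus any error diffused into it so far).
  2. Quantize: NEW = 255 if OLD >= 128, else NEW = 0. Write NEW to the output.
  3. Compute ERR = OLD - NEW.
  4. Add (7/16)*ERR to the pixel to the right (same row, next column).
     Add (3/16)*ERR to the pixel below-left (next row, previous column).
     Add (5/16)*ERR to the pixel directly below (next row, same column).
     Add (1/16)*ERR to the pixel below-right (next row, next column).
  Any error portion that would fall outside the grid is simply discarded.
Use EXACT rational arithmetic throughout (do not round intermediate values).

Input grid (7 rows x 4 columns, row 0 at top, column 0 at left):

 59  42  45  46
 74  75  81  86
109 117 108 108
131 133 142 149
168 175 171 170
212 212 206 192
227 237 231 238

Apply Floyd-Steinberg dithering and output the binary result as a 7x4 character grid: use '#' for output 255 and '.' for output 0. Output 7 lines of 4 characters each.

Answer: ....
.#.#
.#..
#.##
##.#
####
##.#

Derivation:
(0,0): OLD=59 → NEW=0, ERR=59
(0,1): OLD=1085/16 → NEW=0, ERR=1085/16
(0,2): OLD=19115/256 → NEW=0, ERR=19115/256
(0,3): OLD=322221/4096 → NEW=0, ERR=322221/4096
(1,0): OLD=26919/256 → NEW=0, ERR=26919/256
(1,1): OLD=327441/2048 → NEW=255, ERR=-194799/2048
(1,2): OLD=5354853/65536 → NEW=0, ERR=5354853/65536
(1,3): OLD=158332627/1048576 → NEW=255, ERR=-109054253/1048576
(2,0): OLD=4064075/32768 → NEW=0, ERR=4064075/32768
(2,1): OLD=171368425/1048576 → NEW=255, ERR=-96018455/1048576
(2,2): OLD=142662317/2097152 → NEW=0, ERR=142662317/2097152
(2,3): OLD=3703327641/33554432 → NEW=0, ERR=3703327641/33554432
(3,0): OLD=2560011931/16777216 → NEW=255, ERR=-1718178149/16777216
(3,1): OLD=21497894213/268435456 → NEW=0, ERR=21497894213/268435456
(3,2): OLD=915973637307/4294967296 → NEW=255, ERR=-179243023173/4294967296
(3,3): OLD=11646802986909/68719476736 → NEW=255, ERR=-5876663580771/68719476736
(4,0): OLD=648593936447/4294967296 → NEW=255, ERR=-446622724033/4294967296
(4,1): OLD=4820899110973/34359738368 → NEW=255, ERR=-3940834172867/34359738368
(4,2): OLD=106378838251933/1099511627776 → NEW=0, ERR=106378838251933/1099511627776
(4,3): OLD=3219304194920283/17592186044416 → NEW=255, ERR=-1266703246405797/17592186044416
(5,0): OLD=86860821064335/549755813888 → NEW=255, ERR=-53326911477105/549755813888
(5,1): OLD=2557234310481353/17592186044416 → NEW=255, ERR=-1928773130844727/17592186044416
(5,2): OLD=1474216359715981/8796093022208 → NEW=255, ERR=-768787360947059/8796093022208
(5,3): OLD=38648717655189069/281474976710656 → NEW=255, ERR=-33127401406028211/281474976710656
(6,0): OLD=49576194484447931/281474976710656 → NEW=255, ERR=-22199924576769349/281474976710656
(6,1): OLD=656544823854648525/4503599627370496 → NEW=255, ERR=-491873081124827955/4503599627370496
(6,2): OLD=9150215821877482251/72057594037927936 → NEW=0, ERR=9150215821877482251/72057594037927936
(6,3): OLD=289745848988977538637/1152921504606846976 → NEW=255, ERR=-4249134685768440243/1152921504606846976
Row 0: ....
Row 1: .#.#
Row 2: .#..
Row 3: #.##
Row 4: ##.#
Row 5: ####
Row 6: ##.#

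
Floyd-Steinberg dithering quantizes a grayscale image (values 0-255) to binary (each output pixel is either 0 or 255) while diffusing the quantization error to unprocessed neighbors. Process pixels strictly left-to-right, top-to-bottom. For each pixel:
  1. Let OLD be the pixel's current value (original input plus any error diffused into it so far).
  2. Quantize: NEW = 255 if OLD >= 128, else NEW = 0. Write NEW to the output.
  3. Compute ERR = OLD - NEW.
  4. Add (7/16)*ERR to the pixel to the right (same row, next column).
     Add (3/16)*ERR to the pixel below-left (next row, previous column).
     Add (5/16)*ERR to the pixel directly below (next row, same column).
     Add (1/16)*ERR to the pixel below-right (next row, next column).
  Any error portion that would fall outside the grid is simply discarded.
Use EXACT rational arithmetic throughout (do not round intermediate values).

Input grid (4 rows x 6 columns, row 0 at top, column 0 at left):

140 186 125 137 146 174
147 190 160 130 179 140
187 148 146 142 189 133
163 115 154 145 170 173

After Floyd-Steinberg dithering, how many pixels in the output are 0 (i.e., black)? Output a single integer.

(0,0): OLD=140 → NEW=255, ERR=-115
(0,1): OLD=2171/16 → NEW=255, ERR=-1909/16
(0,2): OLD=18637/256 → NEW=0, ERR=18637/256
(0,3): OLD=691611/4096 → NEW=255, ERR=-352869/4096
(0,4): OLD=7098173/65536 → NEW=0, ERR=7098173/65536
(0,5): OLD=232139435/1048576 → NEW=255, ERR=-35247445/1048576
(1,0): OLD=22705/256 → NEW=0, ERR=22705/256
(1,1): OLD=405463/2048 → NEW=255, ERR=-116777/2048
(1,2): OLD=8794531/65536 → NEW=255, ERR=-7917149/65536
(1,3): OLD=19682727/262144 → NEW=0, ERR=19682727/262144
(1,4): OLD=3926015061/16777216 → NEW=255, ERR=-352175019/16777216
(1,5): OLD=34113075395/268435456 → NEW=0, ERR=34113075395/268435456
(2,0): OLD=6685485/32768 → NEW=255, ERR=-1670355/32768
(2,1): OLD=95180991/1048576 → NEW=0, ERR=95180991/1048576
(2,2): OLD=2658771453/16777216 → NEW=255, ERR=-1619418627/16777216
(2,3): OLD=14998530901/134217728 → NEW=0, ERR=14998530901/134217728
(2,4): OLD=1116048588671/4294967296 → NEW=255, ERR=20831928191/4294967296
(2,5): OLD=11924403129961/68719476736 → NEW=255, ERR=-5599063437719/68719476736
(3,0): OLD=2752972381/16777216 → NEW=255, ERR=-1525217699/16777216
(3,1): OLD=11047277593/134217728 → NEW=0, ERR=11047277593/134217728
(3,2): OLD=200222719707/1073741824 → NEW=255, ERR=-73581445413/1073741824
(3,3): OLD=9951733215377/68719476736 → NEW=255, ERR=-7571733352303/68719476736
(3,4): OLD=63231727509617/549755813888 → NEW=0, ERR=63231727509617/549755813888
(3,5): OLD=1743050134708991/8796093022208 → NEW=255, ERR=-499953585954049/8796093022208
Output grid:
  Row 0: ##.#.#  (2 black, running=2)
  Row 1: .##.#.  (3 black, running=5)
  Row 2: #.#.##  (2 black, running=7)
  Row 3: #.##.#  (2 black, running=9)

Answer: 9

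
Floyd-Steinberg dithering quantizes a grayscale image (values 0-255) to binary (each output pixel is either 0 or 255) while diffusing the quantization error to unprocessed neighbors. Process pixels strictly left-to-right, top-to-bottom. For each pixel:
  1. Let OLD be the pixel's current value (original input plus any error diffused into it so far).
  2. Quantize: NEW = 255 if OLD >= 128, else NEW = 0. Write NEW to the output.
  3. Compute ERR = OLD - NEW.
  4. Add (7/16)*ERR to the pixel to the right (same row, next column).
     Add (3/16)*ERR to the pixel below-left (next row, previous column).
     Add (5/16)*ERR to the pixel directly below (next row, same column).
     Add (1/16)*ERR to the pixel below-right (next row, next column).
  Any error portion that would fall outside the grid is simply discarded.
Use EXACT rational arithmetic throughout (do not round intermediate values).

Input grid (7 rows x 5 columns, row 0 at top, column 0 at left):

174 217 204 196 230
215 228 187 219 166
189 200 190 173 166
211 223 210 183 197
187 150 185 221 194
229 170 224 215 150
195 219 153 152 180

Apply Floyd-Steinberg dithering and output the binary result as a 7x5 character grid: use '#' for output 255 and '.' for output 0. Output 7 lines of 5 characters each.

(0,0): OLD=174 → NEW=255, ERR=-81
(0,1): OLD=2905/16 → NEW=255, ERR=-1175/16
(0,2): OLD=43999/256 → NEW=255, ERR=-21281/256
(0,3): OLD=653849/4096 → NEW=255, ERR=-390631/4096
(0,4): OLD=12338863/65536 → NEW=255, ERR=-4372817/65536
(1,0): OLD=45035/256 → NEW=255, ERR=-20245/256
(1,1): OLD=306797/2048 → NEW=255, ERR=-215443/2048
(1,2): OLD=6063857/65536 → NEW=0, ERR=6063857/65536
(1,3): OLD=55567069/262144 → NEW=255, ERR=-11279651/262144
(1,4): OLD=504840183/4194304 → NEW=0, ERR=504840183/4194304
(2,0): OLD=4737023/32768 → NEW=255, ERR=-3618817/32768
(2,1): OLD=137589733/1048576 → NEW=255, ERR=-129797147/1048576
(2,2): OLD=2518536943/16777216 → NEW=255, ERR=-1759653137/16777216
(2,3): OLD=38122703197/268435456 → NEW=255, ERR=-30328338083/268435456
(2,4): OLD=650664700491/4294967296 → NEW=255, ERR=-444551959989/4294967296
(3,0): OLD=2571590415/16777216 → NEW=255, ERR=-1706599665/16777216
(3,1): OLD=15199671779/134217728 → NEW=0, ERR=15199671779/134217728
(3,2): OLD=849753202225/4294967296 → NEW=255, ERR=-245463458255/4294967296
(3,3): OLD=830878238153/8589934592 → NEW=0, ERR=830878238153/8589934592
(3,4): OLD=27475595082509/137438953472 → NEW=255, ERR=-7571338052851/137438953472
(4,0): OLD=378914470913/2147483648 → NEW=255, ERR=-168693859327/2147483648
(4,1): OLD=9204875075457/68719476736 → NEW=255, ERR=-8318591492223/68719476736
(4,2): OLD=153265743699119/1099511627776 → NEW=255, ERR=-127109721383761/1099511627776
(4,3): OLD=3285316379965825/17592186044416 → NEW=255, ERR=-1200691061360255/17592186044416
(4,4): OLD=43057290330258183/281474976710656 → NEW=255, ERR=-28718828730959097/281474976710656
(5,0): OLD=199841370791715/1099511627776 → NEW=255, ERR=-80534094291165/1099511627776
(5,1): OLD=646872614004009/8796093022208 → NEW=0, ERR=646872614004009/8796093022208
(5,2): OLD=56206201062452337/281474976710656 → NEW=255, ERR=-15569917998764943/281474976710656
(5,3): OLD=161133158529340383/1125899906842624 → NEW=255, ERR=-125971317715528737/1125899906842624
(5,4): OLD=1169139749867358181/18014398509481984 → NEW=0, ERR=1169139749867358181/18014398509481984
(6,0): OLD=26163064299654387/140737488355328 → NEW=255, ERR=-9724995230954253/140737488355328
(6,1): OLD=886311521266587453/4503599627370496 → NEW=255, ERR=-262106383712889027/4503599627370496
(6,2): OLD=6764016727695263343/72057594037927936 → NEW=0, ERR=6764016727695263343/72057594037927936
(6,3): OLD=192325142115862860677/1152921504606846976 → NEW=255, ERR=-101669841558883118203/1152921504606846976
(6,4): OLD=2853855132972390654691/18446744073709551616 → NEW=255, ERR=-1850064605823545007389/18446744073709551616
Row 0: #####
Row 1: ##.#.
Row 2: #####
Row 3: #.#.#
Row 4: #####
Row 5: #.##.
Row 6: ##.##

Answer: #####
##.#.
#####
#.#.#
#####
#.##.
##.##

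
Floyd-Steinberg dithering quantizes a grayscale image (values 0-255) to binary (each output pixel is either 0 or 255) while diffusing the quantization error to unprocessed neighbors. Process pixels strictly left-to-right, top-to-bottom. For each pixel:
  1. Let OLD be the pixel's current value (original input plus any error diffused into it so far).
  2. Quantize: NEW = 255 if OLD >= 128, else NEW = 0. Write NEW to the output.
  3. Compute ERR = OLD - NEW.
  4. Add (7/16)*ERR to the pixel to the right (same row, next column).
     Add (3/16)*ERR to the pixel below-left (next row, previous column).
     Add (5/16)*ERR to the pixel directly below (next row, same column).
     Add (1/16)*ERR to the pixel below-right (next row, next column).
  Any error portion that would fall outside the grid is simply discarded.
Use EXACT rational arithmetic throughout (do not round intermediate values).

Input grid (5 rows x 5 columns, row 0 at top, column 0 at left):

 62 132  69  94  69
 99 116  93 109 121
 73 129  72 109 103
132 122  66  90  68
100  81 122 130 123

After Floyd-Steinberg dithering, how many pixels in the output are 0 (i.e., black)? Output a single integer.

Answer: 16

Derivation:
(0,0): OLD=62 → NEW=0, ERR=62
(0,1): OLD=1273/8 → NEW=255, ERR=-767/8
(0,2): OLD=3463/128 → NEW=0, ERR=3463/128
(0,3): OLD=216753/2048 → NEW=0, ERR=216753/2048
(0,4): OLD=3778263/32768 → NEW=0, ERR=3778263/32768
(1,0): OLD=12851/128 → NEW=0, ERR=12851/128
(1,1): OLD=142245/1024 → NEW=255, ERR=-118875/1024
(1,2): OLD=2114121/32768 → NEW=0, ERR=2114121/32768
(1,3): OLD=25376949/131072 → NEW=255, ERR=-8046411/131072
(1,4): OLD=286867967/2097152 → NEW=255, ERR=-247905793/2097152
(2,0): OLD=1353447/16384 → NEW=0, ERR=1353447/16384
(2,1): OLD=77193629/524288 → NEW=255, ERR=-56499811/524288
(2,2): OLD=220189847/8388608 → NEW=0, ERR=220189847/8388608
(2,3): OLD=11162555221/134217728 → NEW=0, ERR=11162555221/134217728
(2,4): OLD=211759323667/2147483648 → NEW=0, ERR=211759323667/2147483648
(3,0): OLD=1154348343/8388608 → NEW=255, ERR=-984746697/8388608
(3,1): OLD=3157442731/67108864 → NEW=0, ERR=3157442731/67108864
(3,2): OLD=222577020809/2147483648 → NEW=0, ERR=222577020809/2147483648
(3,3): OLD=779383323537/4294967296 → NEW=255, ERR=-315833336943/4294967296
(3,4): OLD=4936886063189/68719476736 → NEW=0, ERR=4936886063189/68719476736
(4,0): OLD=77456642713/1073741824 → NEW=0, ERR=77456642713/1073741824
(4,1): OLD=4788358550745/34359738368 → NEW=255, ERR=-3973374733095/34359738368
(4,2): OLD=51099358419031/549755813888 → NEW=0, ERR=51099358419031/549755813888
(4,3): OLD=1474519249020377/8796093022208 → NEW=255, ERR=-768484471642663/8796093022208
(4,4): OLD=14444100172588399/140737488355328 → NEW=0, ERR=14444100172588399/140737488355328
Output grid:
  Row 0: .#...  (4 black, running=4)
  Row 1: .#.##  (2 black, running=6)
  Row 2: .#...  (4 black, running=10)
  Row 3: #..#.  (3 black, running=13)
  Row 4: .#.#.  (3 black, running=16)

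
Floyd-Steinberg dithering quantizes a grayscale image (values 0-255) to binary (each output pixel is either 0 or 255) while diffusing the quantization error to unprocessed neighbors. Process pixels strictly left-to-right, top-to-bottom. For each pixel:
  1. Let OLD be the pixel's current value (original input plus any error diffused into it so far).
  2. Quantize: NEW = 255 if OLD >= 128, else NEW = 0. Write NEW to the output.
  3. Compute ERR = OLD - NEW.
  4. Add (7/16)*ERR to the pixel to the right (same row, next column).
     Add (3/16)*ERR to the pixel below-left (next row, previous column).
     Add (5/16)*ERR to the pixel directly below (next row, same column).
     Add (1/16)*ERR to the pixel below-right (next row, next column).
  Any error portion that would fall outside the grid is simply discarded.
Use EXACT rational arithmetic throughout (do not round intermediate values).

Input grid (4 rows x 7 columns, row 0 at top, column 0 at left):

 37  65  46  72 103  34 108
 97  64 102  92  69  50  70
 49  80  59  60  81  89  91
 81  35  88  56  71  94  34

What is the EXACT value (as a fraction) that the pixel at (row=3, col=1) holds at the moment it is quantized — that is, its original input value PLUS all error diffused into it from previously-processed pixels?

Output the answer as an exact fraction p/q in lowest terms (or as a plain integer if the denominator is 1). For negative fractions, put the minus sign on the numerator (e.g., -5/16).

Answer: 20130367601/134217728

Derivation:
(0,0): OLD=37 → NEW=0, ERR=37
(0,1): OLD=1299/16 → NEW=0, ERR=1299/16
(0,2): OLD=20869/256 → NEW=0, ERR=20869/256
(0,3): OLD=440995/4096 → NEW=0, ERR=440995/4096
(0,4): OLD=9837173/65536 → NEW=255, ERR=-6874507/65536
(0,5): OLD=-12469965/1048576 → NEW=0, ERR=-12469965/1048576
(0,6): OLD=1724649573/16777216 → NEW=0, ERR=1724649573/16777216
(1,0): OLD=31689/256 → NEW=0, ERR=31689/256
(1,1): OLD=329983/2048 → NEW=255, ERR=-192257/2048
(1,2): OLD=7318123/65536 → NEW=0, ERR=7318123/65536
(1,3): OLD=41923599/262144 → NEW=255, ERR=-24923121/262144
(1,4): OLD=-14695219/16777216 → NEW=0, ERR=-14695219/16777216
(1,5): OLD=7867691997/134217728 → NEW=0, ERR=7867691997/134217728
(1,6): OLD=272787526739/2147483648 → NEW=0, ERR=272787526739/2147483648
(2,0): OLD=2296421/32768 → NEW=0, ERR=2296421/32768
(2,1): OLD=115341607/1048576 → NEW=0, ERR=115341607/1048576
(2,2): OLD=1985183797/16777216 → NEW=0, ERR=1985183797/16777216
(2,3): OLD=11928184525/134217728 → NEW=0, ERR=11928184525/134217728
(2,4): OLD=133849048221/1073741824 → NEW=0, ERR=133849048221/1073741824
(2,5): OLD=6377800341791/34359738368 → NEW=255, ERR=-2383932942049/34359738368
(2,6): OLD=57177379759817/549755813888 → NEW=0, ERR=57177379759817/549755813888
(3,0): OLD=2072406677/16777216 → NEW=0, ERR=2072406677/16777216
(3,1): OLD=20130367601/134217728 → NEW=255, ERR=-14095153039/134217728
Target (3,1): original=35, with diffused error = 20130367601/134217728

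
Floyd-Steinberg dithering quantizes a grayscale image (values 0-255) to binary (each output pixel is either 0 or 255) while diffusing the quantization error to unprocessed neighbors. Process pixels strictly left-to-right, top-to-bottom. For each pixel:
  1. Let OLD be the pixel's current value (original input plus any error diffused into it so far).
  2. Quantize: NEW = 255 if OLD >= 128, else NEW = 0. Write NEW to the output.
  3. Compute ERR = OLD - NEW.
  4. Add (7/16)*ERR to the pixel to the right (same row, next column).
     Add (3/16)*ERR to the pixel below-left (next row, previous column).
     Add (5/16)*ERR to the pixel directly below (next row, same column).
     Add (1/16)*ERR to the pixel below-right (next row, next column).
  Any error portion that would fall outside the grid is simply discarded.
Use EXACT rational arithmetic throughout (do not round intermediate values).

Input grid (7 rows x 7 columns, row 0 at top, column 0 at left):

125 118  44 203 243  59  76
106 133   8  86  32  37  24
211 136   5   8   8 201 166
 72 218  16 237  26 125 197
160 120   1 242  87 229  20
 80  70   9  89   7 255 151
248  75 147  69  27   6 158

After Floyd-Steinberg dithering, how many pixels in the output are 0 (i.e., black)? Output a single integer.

Answer: 29

Derivation:
(0,0): OLD=125 → NEW=0, ERR=125
(0,1): OLD=2763/16 → NEW=255, ERR=-1317/16
(0,2): OLD=2045/256 → NEW=0, ERR=2045/256
(0,3): OLD=845803/4096 → NEW=255, ERR=-198677/4096
(0,4): OLD=14534509/65536 → NEW=255, ERR=-2177171/65536
(0,5): OLD=46625787/1048576 → NEW=0, ERR=46625787/1048576
(0,6): OLD=1601448925/16777216 → NEW=0, ERR=1601448925/16777216
(1,0): OLD=33185/256 → NEW=255, ERR=-32095/256
(1,1): OLD=126439/2048 → NEW=0, ERR=126439/2048
(1,2): OLD=1524851/65536 → NEW=0, ERR=1524851/65536
(1,3): OLD=19737335/262144 → NEW=0, ERR=19737335/262144
(1,4): OLD=1004358661/16777216 → NEW=0, ERR=1004358661/16777216
(1,5): OLD=12469838229/134217728 → NEW=0, ERR=12469838229/134217728
(1,6): OLD=208854532891/2147483648 → NEW=0, ERR=208854532891/2147483648
(2,0): OLD=6009565/32768 → NEW=255, ERR=-2346275/32768
(2,1): OLD=126346959/1048576 → NEW=0, ERR=126346959/1048576
(2,2): OLD=1391887661/16777216 → NEW=0, ERR=1391887661/16777216
(2,3): OLD=10805041157/134217728 → NEW=0, ERR=10805041157/134217728
(2,4): OLD=90252266965/1073741824 → NEW=0, ERR=90252266965/1073741824
(2,5): OLD=9922547715079/34359738368 → NEW=255, ERR=1160814431239/34359738368
(2,6): OLD=119285807341985/549755813888 → NEW=255, ERR=-20901925199455/549755813888
(3,0): OLD=1211596429/16777216 → NEW=0, ERR=1211596429/16777216
(3,1): OLD=40041115657/134217728 → NEW=255, ERR=5815595017/134217728
(3,2): OLD=89665972075/1073741824 → NEW=0, ERR=89665972075/1073741824
(3,3): OLD=1372832514653/4294967296 → NEW=255, ERR=277615854173/4294967296
(3,4): OLD=50529035539085/549755813888 → NEW=0, ERR=50529035539085/549755813888
(3,5): OLD=764791708068215/4398046511104 → NEW=255, ERR=-356710152263305/4398046511104
(3,6): OLD=10678178776377065/70368744177664 → NEW=255, ERR=-7265850988927255/70368744177664
(4,0): OLD=409508025891/2147483648 → NEW=255, ERR=-138100304349/2147483648
(4,1): OLD=4314794250439/34359738368 → NEW=0, ERR=4314794250439/34359738368
(4,2): OLD=53251443923465/549755813888 → NEW=0, ERR=53251443923465/549755813888
(4,3): OLD=1438292424914483/4398046511104 → NEW=255, ERR=316790564582963/4398046511104
(4,4): OLD=4787462147492073/35184372088832 → NEW=255, ERR=-4184552735160087/35184372088832
(4,5): OLD=155380691775876393/1125899906842624 → NEW=255, ERR=-131723784468992727/1125899906842624
(4,6): OLD=-1234364399186895889/18014398509481984 → NEW=0, ERR=-1234364399186895889/18014398509481984
(5,0): OLD=45876823514437/549755813888 → NEW=0, ERR=45876823514437/549755813888
(5,1): OLD=703224235023895/4398046511104 → NEW=255, ERR=-418277625307625/4398046511104
(5,2): OLD=669049217594641/35184372088832 → NEW=0, ERR=669049217594641/35184372088832
(5,3): OLD=29155973583299637/281474976710656 → NEW=0, ERR=29155973583299637/281474976710656
(5,4): OLD=-41133356600589849/18014398509481984 → NEW=0, ERR=-41133356600589849/18014398509481984
(5,5): OLD=28413662733500147703/144115188075855872 → NEW=255, ERR=-8335710225843099657/144115188075855872
(5,6): OLD=223597102430859184537/2305843009213693952 → NEW=0, ERR=223597102430859184537/2305843009213693952
(6,0): OLD=18031688620715277/70368744177664 → NEW=255, ERR=87658855410957/70368744177664
(6,1): OLD=61480423691879281/1125899906842624 → NEW=0, ERR=61480423691879281/1125899906842624
(6,2): OLD=3428320032472992819/18014398509481984 → NEW=255, ERR=-1165351587444913101/18014398509481984
(6,3): OLD=10639749759308144557/144115188075855872 → NEW=0, ERR=10639749759308144557/144115188075855872
(6,4): OLD=15626425387127908727/288230376151711744 → NEW=0, ERR=15626425387127908727/288230376151711744
(6,5): OLD=1095110170143931588483/36893488147419103232 → NEW=0, ERR=1095110170143931588483/36893488147419103232
(6,6): OLD=116686335604335915340645/590295810358705651712 → NEW=255, ERR=-33839096037134025845915/590295810358705651712
Output grid:
  Row 0: .#.##..  (4 black, running=4)
  Row 1: #......  (6 black, running=10)
  Row 2: #....##  (4 black, running=14)
  Row 3: .#.#.##  (3 black, running=17)
  Row 4: #..###.  (3 black, running=20)
  Row 5: .#...#.  (5 black, running=25)
  Row 6: #.#...#  (4 black, running=29)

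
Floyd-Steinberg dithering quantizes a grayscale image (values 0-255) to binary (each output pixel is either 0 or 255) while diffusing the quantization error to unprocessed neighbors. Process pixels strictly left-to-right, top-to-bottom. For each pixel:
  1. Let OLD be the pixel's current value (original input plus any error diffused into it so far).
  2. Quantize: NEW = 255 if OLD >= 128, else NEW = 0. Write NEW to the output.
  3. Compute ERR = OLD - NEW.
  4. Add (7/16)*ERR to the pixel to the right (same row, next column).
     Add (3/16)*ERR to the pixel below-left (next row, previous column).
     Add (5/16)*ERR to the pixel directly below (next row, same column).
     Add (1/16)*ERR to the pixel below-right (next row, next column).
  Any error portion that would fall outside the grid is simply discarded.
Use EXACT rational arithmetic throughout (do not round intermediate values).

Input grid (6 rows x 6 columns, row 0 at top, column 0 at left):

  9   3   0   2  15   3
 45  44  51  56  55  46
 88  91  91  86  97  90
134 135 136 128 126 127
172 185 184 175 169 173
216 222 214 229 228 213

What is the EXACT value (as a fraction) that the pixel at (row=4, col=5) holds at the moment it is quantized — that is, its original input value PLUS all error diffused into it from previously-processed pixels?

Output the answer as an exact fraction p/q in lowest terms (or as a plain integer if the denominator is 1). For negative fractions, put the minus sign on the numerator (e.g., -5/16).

Answer: 1131880212870524803/4503599627370496

Derivation:
(0,0): OLD=9 → NEW=0, ERR=9
(0,1): OLD=111/16 → NEW=0, ERR=111/16
(0,2): OLD=777/256 → NEW=0, ERR=777/256
(0,3): OLD=13631/4096 → NEW=0, ERR=13631/4096
(0,4): OLD=1078457/65536 → NEW=0, ERR=1078457/65536
(0,5): OLD=10694927/1048576 → NEW=0, ERR=10694927/1048576
(1,0): OLD=12573/256 → NEW=0, ERR=12573/256
(1,1): OLD=140875/2048 → NEW=0, ERR=140875/2048
(1,2): OLD=5446055/65536 → NEW=0, ERR=5446055/65536
(1,3): OLD=25341851/262144 → NEW=0, ERR=25341851/262144
(1,4): OLD=1754169585/16777216 → NEW=0, ERR=1754169585/16777216
(1,5): OLD=25758897223/268435456 → NEW=0, ERR=25758897223/268435456
(2,0): OLD=3809129/32768 → NEW=0, ERR=3809129/32768
(2,1): OLD=190845075/1048576 → NEW=255, ERR=-76541805/1048576
(2,2): OLD=1802848633/16777216 → NEW=0, ERR=1802848633/16777216
(2,3): OLD=25235740401/134217728 → NEW=255, ERR=-8989780239/134217728
(2,4): OLD=534315218259/4294967296 → NEW=0, ERR=534315218259/4294967296
(2,5): OLD=12434738625653/68719476736 → NEW=255, ERR=-5088727942027/68719476736
(3,0): OLD=2627982169/16777216 → NEW=255, ERR=-1650207911/16777216
(3,1): OLD=12961403365/134217728 → NEW=0, ERR=12961403365/134217728
(3,2): OLD=209067426623/1073741824 → NEW=255, ERR=-64736738497/1073741824
(3,3): OLD=7609574410877/68719476736 → NEW=0, ERR=7609574410877/68719476736
(3,4): OLD=107340876064093/549755813888 → NEW=255, ERR=-32846856477347/549755813888
(3,5): OLD=752019048735059/8796093022208 → NEW=0, ERR=752019048735059/8796093022208
(4,0): OLD=342243081111/2147483648 → NEW=255, ERR=-205365249129/2147483648
(4,1): OLD=5356260079787/34359738368 → NEW=255, ERR=-3405473204053/34359738368
(4,2): OLD=163382720090513/1099511627776 → NEW=255, ERR=-116992744992367/1099511627776
(4,3): OLD=2605077736611381/17592186044416 → NEW=255, ERR=-1880929704714699/17592186044416
(4,4): OLD=35607431436317317/281474976710656 → NEW=0, ERR=35607431436317317/281474976710656
(4,5): OLD=1131880212870524803/4503599627370496 → NEW=255, ERR=-16537692108951677/4503599627370496
Target (4,5): original=173, with diffused error = 1131880212870524803/4503599627370496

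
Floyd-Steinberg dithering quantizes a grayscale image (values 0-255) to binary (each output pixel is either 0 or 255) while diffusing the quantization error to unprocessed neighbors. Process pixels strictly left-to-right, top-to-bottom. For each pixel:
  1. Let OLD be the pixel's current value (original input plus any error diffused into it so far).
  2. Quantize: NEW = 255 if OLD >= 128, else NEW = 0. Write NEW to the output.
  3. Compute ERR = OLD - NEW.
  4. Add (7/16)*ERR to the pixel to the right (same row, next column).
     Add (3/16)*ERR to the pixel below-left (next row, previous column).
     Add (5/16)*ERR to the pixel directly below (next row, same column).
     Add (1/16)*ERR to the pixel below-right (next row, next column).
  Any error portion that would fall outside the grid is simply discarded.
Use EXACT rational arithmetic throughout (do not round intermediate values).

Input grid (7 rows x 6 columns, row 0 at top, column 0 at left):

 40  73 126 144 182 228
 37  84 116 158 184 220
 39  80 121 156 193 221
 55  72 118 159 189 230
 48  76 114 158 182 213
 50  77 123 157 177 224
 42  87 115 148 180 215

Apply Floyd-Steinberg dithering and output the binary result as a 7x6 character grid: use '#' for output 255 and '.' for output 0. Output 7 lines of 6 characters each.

(0,0): OLD=40 → NEW=0, ERR=40
(0,1): OLD=181/2 → NEW=0, ERR=181/2
(0,2): OLD=5299/32 → NEW=255, ERR=-2861/32
(0,3): OLD=53701/512 → NEW=0, ERR=53701/512
(0,4): OLD=1866851/8192 → NEW=255, ERR=-222109/8192
(0,5): OLD=28329653/131072 → NEW=255, ERR=-5093707/131072
(1,0): OLD=2127/32 → NEW=0, ERR=2127/32
(1,1): OLD=32537/256 → NEW=0, ERR=32537/256
(1,2): OLD=1384349/8192 → NEW=255, ERR=-704611/8192
(1,3): OLD=4668609/32768 → NEW=255, ERR=-3687231/32768
(1,4): OLD=263331115/2097152 → NEW=0, ERR=263331115/2097152
(1,5): OLD=8760936381/33554432 → NEW=255, ERR=204556221/33554432
(2,0): OLD=342435/4096 → NEW=0, ERR=342435/4096
(2,1): OLD=18916449/131072 → NEW=255, ERR=-14506911/131072
(2,2): OLD=68250307/2097152 → NEW=0, ERR=68250307/2097152
(2,3): OLD=2570971275/16777216 → NEW=255, ERR=-1707218805/16777216
(2,4): OLD=97619456065/536870912 → NEW=255, ERR=-39282626495/536870912
(2,5): OLD=1707174422487/8589934592 → NEW=255, ERR=-483258898473/8589934592
(3,0): OLD=126612227/2097152 → NEW=0, ERR=126612227/2097152
(3,1): OLD=1260864727/16777216 → NEW=0, ERR=1260864727/16777216
(3,2): OLD=18126454077/134217728 → NEW=255, ERR=-16099066563/134217728
(3,3): OLD=541494926671/8589934592 → NEW=0, ERR=541494926671/8589934592
(3,4): OLD=12149971924863/68719476736 → NEW=255, ERR=-5373494642817/68719476736
(3,5): OLD=190914679758481/1099511627776 → NEW=255, ERR=-89460785324399/1099511627776
(4,0): OLD=21731985149/268435456 → NEW=0, ERR=21731985149/268435456
(4,1): OLD=499022554377/4294967296 → NEW=0, ERR=499022554377/4294967296
(4,2): OLD=19772702677163/137438953472 → NEW=255, ERR=-15274230458197/137438953472
(4,3): OLD=235119243286103/2199023255552 → NEW=0, ERR=235119243286103/2199023255552
(4,4): OLD=6791489269600807/35184372088832 → NEW=255, ERR=-2180525613051353/35184372088832
(4,5): OLD=87579705878353841/562949953421312 → NEW=255, ERR=-55972532244080719/562949953421312
(5,0): OLD=6671600311851/68719476736 → NEW=0, ERR=6671600311851/68719476736
(5,1): OLD=307874888765435/2199023255552 → NEW=255, ERR=-252876041400325/2199023255552
(5,2): OLD=1148232159083817/17592186044416 → NEW=0, ERR=1148232159083817/17592186044416
(5,3): OLD=112816152540755171/562949953421312 → NEW=255, ERR=-30736085581679389/562949953421312
(5,4): OLD=137119068690286479/1125899906842624 → NEW=0, ERR=137119068690286479/1125899906842624
(5,5): OLD=4365556604897519283/18014398509481984 → NEW=255, ERR=-228115015020386637/18014398509481984
(6,0): OLD=1786571553426129/35184372088832 → NEW=0, ERR=1786571553426129/35184372088832
(6,1): OLD=51557815823781661/562949953421312 → NEW=0, ERR=51557815823781661/562949953421312
(6,2): OLD=355876311792893765/2251799813685248 → NEW=255, ERR=-218332640696844475/2251799813685248
(6,3): OLD=4158899890799615609/36028797018963968 → NEW=0, ERR=4158899890799615609/36028797018963968
(6,4): OLD=151478486073309573025/576460752303423488 → NEW=255, ERR=4480994235936583585/576460752303423488
(6,5): OLD=2048098508341497699143/9223372036854775808 → NEW=255, ERR=-303861361056470131897/9223372036854775808
Row 0: ..#.##
Row 1: ..##.#
Row 2: .#.###
Row 3: ..#.##
Row 4: ..#.##
Row 5: .#.#.#
Row 6: ..#.##

Answer: ..#.##
..##.#
.#.###
..#.##
..#.##
.#.#.#
..#.##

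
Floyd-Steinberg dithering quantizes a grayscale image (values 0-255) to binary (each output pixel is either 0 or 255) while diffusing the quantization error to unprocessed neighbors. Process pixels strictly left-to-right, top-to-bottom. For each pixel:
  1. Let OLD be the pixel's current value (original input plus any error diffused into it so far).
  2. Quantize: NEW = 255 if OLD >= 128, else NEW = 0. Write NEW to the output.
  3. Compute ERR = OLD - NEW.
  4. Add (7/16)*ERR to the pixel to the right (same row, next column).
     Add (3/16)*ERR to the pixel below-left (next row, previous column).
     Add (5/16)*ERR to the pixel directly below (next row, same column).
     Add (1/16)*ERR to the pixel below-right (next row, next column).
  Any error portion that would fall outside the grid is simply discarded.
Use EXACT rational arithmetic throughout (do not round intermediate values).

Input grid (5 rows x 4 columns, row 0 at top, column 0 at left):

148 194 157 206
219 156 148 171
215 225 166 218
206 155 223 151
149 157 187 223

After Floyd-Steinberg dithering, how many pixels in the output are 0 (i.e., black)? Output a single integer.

(0,0): OLD=148 → NEW=255, ERR=-107
(0,1): OLD=2355/16 → NEW=255, ERR=-1725/16
(0,2): OLD=28117/256 → NEW=0, ERR=28117/256
(0,3): OLD=1040595/4096 → NEW=255, ERR=-3885/4096
(1,0): OLD=42329/256 → NEW=255, ERR=-22951/256
(1,1): OLD=198639/2048 → NEW=0, ERR=198639/2048
(1,2): OLD=14276379/65536 → NEW=255, ERR=-2435301/65536
(1,3): OLD=169146541/1048576 → NEW=255, ERR=-98240339/1048576
(2,0): OLD=6722997/32768 → NEW=255, ERR=-1632843/32768
(2,1): OLD=231670679/1048576 → NEW=255, ERR=-35716201/1048576
(2,2): OLD=268395315/2097152 → NEW=0, ERR=268395315/2097152
(2,3): OLD=8133300359/33554432 → NEW=255, ERR=-423079801/33554432
(3,0): OLD=3087703013/16777216 → NEW=255, ERR=-1190487067/16777216
(3,1): OLD=36022262075/268435456 → NEW=255, ERR=-32428779205/268435456
(3,2): OLD=883251991493/4294967296 → NEW=255, ERR=-211964668987/4294967296
(3,3): OLD=9171790836707/68719476736 → NEW=255, ERR=-8351675730973/68719476736
(4,0): OLD=447424824129/4294967296 → NEW=0, ERR=447424824129/4294967296
(4,1): OLD=5192985291971/34359738368 → NEW=255, ERR=-3568747991869/34359738368
(4,2): OLD=105332234319587/1099511627776 → NEW=0, ERR=105332234319587/1099511627776
(4,3): OLD=3937986114403365/17592186044416 → NEW=255, ERR=-548021326922715/17592186044416
Output grid:
  Row 0: ##.#  (1 black, running=1)
  Row 1: #.##  (1 black, running=2)
  Row 2: ##.#  (1 black, running=3)
  Row 3: ####  (0 black, running=3)
  Row 4: .#.#  (2 black, running=5)

Answer: 5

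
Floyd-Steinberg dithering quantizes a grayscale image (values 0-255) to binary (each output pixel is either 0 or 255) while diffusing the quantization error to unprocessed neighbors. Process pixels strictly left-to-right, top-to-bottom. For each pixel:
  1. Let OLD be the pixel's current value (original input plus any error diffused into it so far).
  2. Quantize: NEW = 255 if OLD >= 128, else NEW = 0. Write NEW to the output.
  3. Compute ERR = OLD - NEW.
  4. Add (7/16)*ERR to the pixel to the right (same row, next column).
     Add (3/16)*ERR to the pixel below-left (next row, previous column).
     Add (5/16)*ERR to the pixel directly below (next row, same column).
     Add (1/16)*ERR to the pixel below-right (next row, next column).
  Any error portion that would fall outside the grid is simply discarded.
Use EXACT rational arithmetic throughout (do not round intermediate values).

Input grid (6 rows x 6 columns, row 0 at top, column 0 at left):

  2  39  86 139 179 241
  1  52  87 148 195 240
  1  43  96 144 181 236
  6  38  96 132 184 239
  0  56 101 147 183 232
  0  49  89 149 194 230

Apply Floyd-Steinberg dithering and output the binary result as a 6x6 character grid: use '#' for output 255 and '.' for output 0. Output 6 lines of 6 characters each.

(0,0): OLD=2 → NEW=0, ERR=2
(0,1): OLD=319/8 → NEW=0, ERR=319/8
(0,2): OLD=13241/128 → NEW=0, ERR=13241/128
(0,3): OLD=377359/2048 → NEW=255, ERR=-144881/2048
(0,4): OLD=4851305/32768 → NEW=255, ERR=-3504535/32768
(0,5): OLD=101821663/524288 → NEW=255, ERR=-31871777/524288
(1,0): OLD=1165/128 → NEW=0, ERR=1165/128
(1,1): OLD=90075/1024 → NEW=0, ERR=90075/1024
(1,2): OLD=4818167/32768 → NEW=255, ERR=-3537673/32768
(1,3): OLD=8529131/131072 → NEW=0, ERR=8529131/131072
(1,4): OLD=1461526561/8388608 → NEW=255, ERR=-677568479/8388608
(1,5): OLD=24022372247/134217728 → NEW=255, ERR=-10203148393/134217728
(2,0): OLD=333209/16384 → NEW=0, ERR=333209/16384
(2,1): OLD=31306531/524288 → NEW=0, ERR=31306531/524288
(2,2): OLD=889906217/8388608 → NEW=0, ERR=889906217/8388608
(2,3): OLD=12673834273/67108864 → NEW=255, ERR=-4438926047/67108864
(2,4): OLD=250468482275/2147483648 → NEW=0, ERR=250468482275/2147483648
(2,5): OLD=8872468228709/34359738368 → NEW=255, ERR=110734944869/34359738368
(3,0): OLD=197564681/8388608 → NEW=0, ERR=197564681/8388608
(3,1): OLD=5914035285/67108864 → NEW=0, ERR=5914035285/67108864
(3,2): OLD=85382084303/536870912 → NEW=255, ERR=-51519998257/536870912
(3,3): OLD=3361918784237/34359738368 → NEW=0, ERR=3361918784237/34359738368
(3,4): OLD=71392727262797/274877906944 → NEW=255, ERR=1298860992077/274877906944
(3,5): OLD=1096714506624355/4398046511104 → NEW=255, ERR=-24787353707165/4398046511104
(4,0): OLD=25644693095/1073741824 → NEW=0, ERR=25644693095/1073741824
(4,1): OLD=1330876638395/17179869184 → NEW=0, ERR=1330876638395/17179869184
(4,2): OLD=70784953116609/549755813888 → NEW=255, ERR=-69402779424831/549755813888
(4,3): OLD=1031196408767013/8796093022208 → NEW=0, ERR=1031196408767013/8796093022208
(4,4): OLD=33893080075648117/140737488355328 → NEW=255, ERR=-1994979454960523/140737488355328
(4,5): OLD=505151740825050899/2251799813685248 → NEW=255, ERR=-69057211664687341/2251799813685248
(5,0): OLD=6044205362785/274877906944 → NEW=0, ERR=6044205362785/274877906944
(5,1): OLD=533489439900529/8796093022208 → NEW=0, ERR=533489439900529/8796093022208
(5,2): OLD=7241419127050347/70368744177664 → NEW=0, ERR=7241419127050347/70368744177664
(5,3): OLD=495641702821529545/2251799813685248 → NEW=255, ERR=-78567249668208695/2251799813685248
(5,4): OLD=792104020406875049/4503599627370496 → NEW=255, ERR=-356313884572601431/4503599627370496
(5,5): OLD=13324637977509605117/72057594037927936 → NEW=255, ERR=-5050048502162018563/72057594037927936
Row 0: ...###
Row 1: ..#.##
Row 2: ...#.#
Row 3: ..#.##
Row 4: ..#.##
Row 5: ...###

Answer: ...###
..#.##
...#.#
..#.##
..#.##
...###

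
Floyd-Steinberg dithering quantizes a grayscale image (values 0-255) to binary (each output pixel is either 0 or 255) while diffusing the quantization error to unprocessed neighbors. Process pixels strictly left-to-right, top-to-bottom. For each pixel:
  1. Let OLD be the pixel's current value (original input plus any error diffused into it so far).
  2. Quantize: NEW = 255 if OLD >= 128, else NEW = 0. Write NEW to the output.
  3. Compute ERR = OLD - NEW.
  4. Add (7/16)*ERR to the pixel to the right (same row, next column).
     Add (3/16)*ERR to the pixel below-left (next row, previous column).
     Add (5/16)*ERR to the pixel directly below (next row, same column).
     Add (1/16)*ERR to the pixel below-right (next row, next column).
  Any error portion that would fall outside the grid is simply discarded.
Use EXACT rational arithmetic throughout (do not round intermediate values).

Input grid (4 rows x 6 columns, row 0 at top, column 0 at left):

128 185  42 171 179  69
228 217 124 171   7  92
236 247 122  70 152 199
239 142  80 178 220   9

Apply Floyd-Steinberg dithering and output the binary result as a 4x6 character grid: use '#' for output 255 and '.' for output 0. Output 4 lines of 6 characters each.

(0,0): OLD=128 → NEW=255, ERR=-127
(0,1): OLD=2071/16 → NEW=255, ERR=-2009/16
(0,2): OLD=-3311/256 → NEW=0, ERR=-3311/256
(0,3): OLD=677239/4096 → NEW=255, ERR=-367241/4096
(0,4): OLD=9160257/65536 → NEW=255, ERR=-7551423/65536
(0,5): OLD=19491783/1048576 → NEW=0, ERR=19491783/1048576
(1,0): OLD=42181/256 → NEW=255, ERR=-23099/256
(1,1): OLD=261987/2048 → NEW=0, ERR=261987/2048
(1,2): OLD=9913375/65536 → NEW=255, ERR=-6798305/65536
(1,3): OLD=19709299/262144 → NEW=0, ERR=19709299/262144
(1,4): OLD=29648697/16777216 → NEW=0, ERR=29648697/16777216
(1,5): OLD=24529781183/268435456 → NEW=0, ERR=24529781183/268435456
(2,0): OLD=7595249/32768 → NEW=255, ERR=-760591/32768
(2,1): OLD=263959659/1048576 → NEW=255, ERR=-3427221/1048576
(2,2): OLD=1849614337/16777216 → NEW=0, ERR=1849614337/16777216
(2,3): OLD=18196668985/134217728 → NEW=255, ERR=-16028851655/134217728
(2,4): OLD=524574667307/4294967296 → NEW=0, ERR=524574667307/4294967296
(2,5): OLD=19317171102685/68719476736 → NEW=255, ERR=1793704535005/68719476736
(3,0): OLD=3877778401/16777216 → NEW=255, ERR=-400411679/16777216
(3,1): OLD=20100097869/134217728 → NEW=255, ERR=-14125422771/134217728
(3,2): OLD=49190033335/1073741824 → NEW=0, ERR=49190033335/1073741824
(3,3): OLD=13091996799781/68719476736 → NEW=255, ERR=-4431469767899/68719476736
(3,4): OLD=125006292338821/549755813888 → NEW=255, ERR=-15181440202619/549755813888
(3,5): OLD=111788494597035/8796093022208 → NEW=0, ERR=111788494597035/8796093022208
Row 0: ##.##.
Row 1: #.#...
Row 2: ##.#.#
Row 3: ##.##.

Answer: ##.##.
#.#...
##.#.#
##.##.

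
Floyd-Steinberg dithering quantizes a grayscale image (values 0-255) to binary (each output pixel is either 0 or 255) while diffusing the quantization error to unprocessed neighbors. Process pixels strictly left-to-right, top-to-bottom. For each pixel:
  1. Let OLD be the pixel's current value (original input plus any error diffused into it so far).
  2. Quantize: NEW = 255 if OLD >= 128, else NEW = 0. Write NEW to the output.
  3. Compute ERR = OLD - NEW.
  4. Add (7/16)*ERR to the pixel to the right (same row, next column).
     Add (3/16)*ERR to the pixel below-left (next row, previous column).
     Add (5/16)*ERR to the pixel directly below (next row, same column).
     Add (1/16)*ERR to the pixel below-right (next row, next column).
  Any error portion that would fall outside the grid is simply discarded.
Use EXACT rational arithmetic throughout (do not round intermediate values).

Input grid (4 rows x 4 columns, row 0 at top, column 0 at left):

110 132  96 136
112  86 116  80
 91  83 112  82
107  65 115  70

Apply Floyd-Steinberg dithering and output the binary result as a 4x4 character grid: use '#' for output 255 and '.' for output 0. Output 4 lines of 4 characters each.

Answer: .#.#
#...
.#.#
..#.

Derivation:
(0,0): OLD=110 → NEW=0, ERR=110
(0,1): OLD=1441/8 → NEW=255, ERR=-599/8
(0,2): OLD=8095/128 → NEW=0, ERR=8095/128
(0,3): OLD=335193/2048 → NEW=255, ERR=-187047/2048
(1,0): OLD=16939/128 → NEW=255, ERR=-15701/128
(1,1): OLD=28333/1024 → NEW=0, ERR=28333/1024
(1,2): OLD=4130865/32768 → NEW=0, ERR=4130865/32768
(1,3): OLD=57967655/524288 → NEW=0, ERR=57967655/524288
(2,0): OLD=947903/16384 → NEW=0, ERR=947903/16384
(2,1): OLD=69692965/524288 → NEW=255, ERR=-64000475/524288
(2,2): OLD=126299929/1048576 → NEW=0, ERR=126299929/1048576
(2,3): OLD=2971695445/16777216 → NEW=255, ERR=-1306494635/16777216
(3,0): OLD=857244111/8388608 → NEW=0, ERR=857244111/8388608
(3,1): OLD=13121347729/134217728 → NEW=0, ERR=13121347729/134217728
(3,2): OLD=371902015343/2147483648 → NEW=255, ERR=-175706314897/2147483648
(3,3): OLD=597743169673/34359738368 → NEW=0, ERR=597743169673/34359738368
Row 0: .#.#
Row 1: #...
Row 2: .#.#
Row 3: ..#.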